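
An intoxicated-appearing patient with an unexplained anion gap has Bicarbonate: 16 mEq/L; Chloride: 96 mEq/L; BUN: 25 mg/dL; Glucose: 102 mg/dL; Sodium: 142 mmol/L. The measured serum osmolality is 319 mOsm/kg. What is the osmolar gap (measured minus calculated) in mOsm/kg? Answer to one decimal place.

20.4 mOsm/kg

Calculated osmolality = 2·Na + glucose/18 + BUN/2.8
= 2·142 + 102/18 + 25/2.8
= 284 + 5.67 + 8.93
= 298.6 mOsm/kg ≈ 298.6 mOsm/kg
Osmolar gap = measured − calculated = 319 − 298.6 = 20.4 mOsm/kg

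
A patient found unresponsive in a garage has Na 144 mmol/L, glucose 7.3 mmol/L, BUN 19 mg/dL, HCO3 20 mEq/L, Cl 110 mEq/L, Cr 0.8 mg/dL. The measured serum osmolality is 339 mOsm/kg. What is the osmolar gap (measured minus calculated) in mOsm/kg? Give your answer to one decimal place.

Calculated osmolality = 2·Na + glucose + BUN/2.8
= 2·144 + 7.3 + 19/2.8
= 288 + 7.30 + 6.79
= 302.09 mOsm/kg ≈ 302.1 mOsm/kg
Osmolar gap = measured − calculated = 339 − 302.1 = 36.9 mOsm/kg

36.9 mOsm/kg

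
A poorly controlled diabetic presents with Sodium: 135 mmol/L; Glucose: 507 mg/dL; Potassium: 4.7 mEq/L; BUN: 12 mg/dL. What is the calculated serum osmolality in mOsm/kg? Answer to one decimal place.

Calculated osmolality = 2·Na + glucose/18 + BUN/2.8
= 2·135 + 507/18 + 12/2.8
= 270 + 28.17 + 4.29
= 302.46 mOsm/kg

302.5 mOsm/kg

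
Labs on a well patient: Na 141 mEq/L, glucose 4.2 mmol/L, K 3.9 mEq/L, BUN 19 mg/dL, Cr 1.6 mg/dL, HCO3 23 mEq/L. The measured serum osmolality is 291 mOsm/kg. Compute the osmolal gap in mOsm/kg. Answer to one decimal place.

-2.0 mOsm/kg

Calculated osmolality = 2·Na + glucose + BUN/2.8
= 2·141 + 4.2 + 19/2.8
= 282 + 4.20 + 6.79
= 292.99 mOsm/kg ≈ 293.0 mOsm/kg
Osmolar gap = measured − calculated = 291 − 293.0 = -2.0 mOsm/kg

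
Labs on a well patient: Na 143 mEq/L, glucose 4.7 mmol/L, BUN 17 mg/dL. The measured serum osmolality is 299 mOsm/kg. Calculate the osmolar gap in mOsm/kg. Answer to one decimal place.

Calculated osmolality = 2·Na + glucose + BUN/2.8
= 2·143 + 4.7 + 17/2.8
= 286 + 4.70 + 6.07
= 296.77 mOsm/kg ≈ 296.8 mOsm/kg
Osmolar gap = measured − calculated = 299 − 296.8 = 2.2 mOsm/kg

2.2 mOsm/kg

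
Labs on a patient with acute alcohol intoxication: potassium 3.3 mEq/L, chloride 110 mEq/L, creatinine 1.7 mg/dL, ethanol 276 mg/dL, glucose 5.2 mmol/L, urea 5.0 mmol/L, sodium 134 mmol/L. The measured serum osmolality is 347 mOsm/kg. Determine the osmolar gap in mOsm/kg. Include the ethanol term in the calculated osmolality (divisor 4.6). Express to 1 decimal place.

8.8 mOsm/kg

Calculated osmolality = 2·Na + glucose + urea + ethanol/4.6
= 2·134 + 5.2 + 5 + 276/4.6
= 268 + 5.20 + 5 + 60
= 338.2 mOsm/kg ≈ 338.2 mOsm/kg
Osmolar gap = measured − calculated = 347 − 338.2 = 8.8 mOsm/kg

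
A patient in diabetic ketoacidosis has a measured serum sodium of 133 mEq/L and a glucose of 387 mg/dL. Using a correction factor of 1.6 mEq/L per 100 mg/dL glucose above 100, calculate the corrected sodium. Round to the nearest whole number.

Corrected Na = measured Na + 1.6 · (glucose − 100)/100
= 133 + 1.6 · (387 − 100)/100
= 133 + 4.6
= 137.6 mEq/L

138 mEq/L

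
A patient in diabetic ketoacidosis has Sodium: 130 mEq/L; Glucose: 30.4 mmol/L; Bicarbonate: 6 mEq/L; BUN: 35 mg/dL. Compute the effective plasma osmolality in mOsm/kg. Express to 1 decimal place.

Effective osmolality excludes urea (freely permeant across cell membranes):
2·Na + glucose
= 2·130 + 30.4
= 260 + 30.4
= 290.4 mOsm/kg

290.4 mOsm/kg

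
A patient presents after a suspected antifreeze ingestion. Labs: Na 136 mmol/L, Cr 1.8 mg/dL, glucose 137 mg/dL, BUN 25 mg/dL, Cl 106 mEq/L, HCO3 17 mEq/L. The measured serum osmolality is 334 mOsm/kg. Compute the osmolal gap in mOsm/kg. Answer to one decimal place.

Calculated osmolality = 2·Na + glucose/18 + BUN/2.8
= 2·136 + 137/18 + 25/2.8
= 272 + 7.61 + 8.93
= 288.54 mOsm/kg ≈ 288.5 mOsm/kg
Osmolar gap = measured − calculated = 334 − 288.5 = 45.5 mOsm/kg

45.5 mOsm/kg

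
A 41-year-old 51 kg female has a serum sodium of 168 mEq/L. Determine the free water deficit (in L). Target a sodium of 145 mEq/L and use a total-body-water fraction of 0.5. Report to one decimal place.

4.0 L

TBW = 0.5 · 51 = 25.5 L
Free water deficit = TBW · (Na/145 − 1)
= 25.5 · (168/145 − 1)
= 25.5 · 0.1586
= 4.04 L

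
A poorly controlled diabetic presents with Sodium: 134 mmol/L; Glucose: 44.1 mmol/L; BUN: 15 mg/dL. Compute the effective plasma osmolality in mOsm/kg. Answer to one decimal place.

Effective osmolality excludes urea (freely permeant across cell membranes):
2·Na + glucose
= 2·134 + 44.1
= 268 + 44.1
= 312.1 mOsm/kg

312.1 mOsm/kg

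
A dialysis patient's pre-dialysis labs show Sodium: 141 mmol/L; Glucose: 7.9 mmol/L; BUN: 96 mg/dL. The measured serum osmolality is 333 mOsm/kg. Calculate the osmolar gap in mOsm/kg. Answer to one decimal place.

Calculated osmolality = 2·Na + glucose + BUN/2.8
= 2·141 + 7.9 + 96/2.8
= 282 + 7.90 + 34.29
= 324.19 mOsm/kg ≈ 324.2 mOsm/kg
Osmolar gap = measured − calculated = 333 − 324.2 = 8.8 mOsm/kg

8.8 mOsm/kg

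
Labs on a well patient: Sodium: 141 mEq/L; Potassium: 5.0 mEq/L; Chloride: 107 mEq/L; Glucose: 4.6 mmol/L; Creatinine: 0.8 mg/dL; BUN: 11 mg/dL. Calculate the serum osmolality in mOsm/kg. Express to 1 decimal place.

290.5 mOsm/kg

Calculated osmolality = 2·Na + glucose + BUN/2.8
= 2·141 + 4.6 + 11/2.8
= 282 + 4.60 + 3.93
= 290.53 mOsm/kg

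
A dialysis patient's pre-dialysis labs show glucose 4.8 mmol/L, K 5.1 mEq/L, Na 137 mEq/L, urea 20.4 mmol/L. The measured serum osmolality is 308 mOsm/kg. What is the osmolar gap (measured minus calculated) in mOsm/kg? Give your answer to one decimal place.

8.8 mOsm/kg

Calculated osmolality = 2·Na + glucose + urea
= 2·137 + 4.8 + 20.4
= 274 + 4.80 + 20.40
= 299.2 mOsm/kg ≈ 299.2 mOsm/kg
Osmolar gap = measured − calculated = 308 − 299.2 = 8.8 mOsm/kg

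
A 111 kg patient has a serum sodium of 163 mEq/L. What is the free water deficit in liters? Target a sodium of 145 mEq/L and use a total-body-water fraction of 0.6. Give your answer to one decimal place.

8.3 L

TBW = 0.6 · 111 = 66.6 L
Free water deficit = TBW · (Na/145 − 1)
= 66.6 · (163/145 − 1)
= 66.6 · 0.1241
= 8.27 L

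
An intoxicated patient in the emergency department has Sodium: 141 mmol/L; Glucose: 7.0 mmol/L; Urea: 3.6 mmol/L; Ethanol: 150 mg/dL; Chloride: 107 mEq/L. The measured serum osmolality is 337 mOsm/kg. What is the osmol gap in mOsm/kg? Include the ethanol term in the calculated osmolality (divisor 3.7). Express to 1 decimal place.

3.9 mOsm/kg

Calculated osmolality = 2·Na + glucose + urea + ethanol/3.7
= 2·141 + 7 + 3.6 + 150/3.7
= 282 + 7 + 3.60 + 40.54
= 333.14 mOsm/kg ≈ 333.1 mOsm/kg
Osmolar gap = measured − calculated = 337 − 333.1 = 3.9 mOsm/kg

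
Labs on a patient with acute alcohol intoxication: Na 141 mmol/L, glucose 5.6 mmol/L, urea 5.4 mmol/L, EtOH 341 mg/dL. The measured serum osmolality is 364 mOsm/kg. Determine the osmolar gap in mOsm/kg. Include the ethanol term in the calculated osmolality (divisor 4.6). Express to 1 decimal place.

Calculated osmolality = 2·Na + glucose + urea + ethanol/4.6
= 2·141 + 5.6 + 5.4 + 341/4.6
= 282 + 5.60 + 5.40 + 74.13
= 367.13 mOsm/kg ≈ 367.1 mOsm/kg
Osmolar gap = measured − calculated = 364 − 367.1 = -3.1 mOsm/kg

-3.1 mOsm/kg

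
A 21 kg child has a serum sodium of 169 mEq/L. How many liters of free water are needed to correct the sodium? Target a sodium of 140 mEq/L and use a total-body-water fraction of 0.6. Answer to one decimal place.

2.6 L

TBW = 0.6 · 21 = 12.6 L
Free water deficit = TBW · (Na/140 − 1)
= 12.6 · (169/140 − 1)
= 12.6 · 0.2071
= 2.61 L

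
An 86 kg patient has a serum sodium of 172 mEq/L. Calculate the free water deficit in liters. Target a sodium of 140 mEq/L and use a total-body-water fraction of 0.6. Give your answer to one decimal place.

TBW = 0.6 · 86 = 51.6 L
Free water deficit = TBW · (Na/140 − 1)
= 51.6 · (172/140 − 1)
= 51.6 · 0.2286
= 11.8 L

11.8 L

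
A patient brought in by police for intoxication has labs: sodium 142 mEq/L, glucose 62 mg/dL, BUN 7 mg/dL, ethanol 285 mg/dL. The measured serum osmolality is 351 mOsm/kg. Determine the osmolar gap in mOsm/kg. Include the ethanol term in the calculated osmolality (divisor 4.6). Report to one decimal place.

Calculated osmolality = 2·Na + glucose/18 + BUN/2.8 + ethanol/4.6
= 2·142 + 62/18 + 7/2.8 + 285/4.6
= 284 + 3.44 + 2.50 + 61.96
= 351.9 mOsm/kg ≈ 351.9 mOsm/kg
Osmolar gap = measured − calculated = 351 − 351.9 = -0.9 mOsm/kg

-0.9 mOsm/kg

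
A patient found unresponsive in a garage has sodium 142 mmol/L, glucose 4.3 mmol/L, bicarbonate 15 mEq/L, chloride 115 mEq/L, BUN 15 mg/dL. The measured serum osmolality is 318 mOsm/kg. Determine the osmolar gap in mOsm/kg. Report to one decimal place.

24.3 mOsm/kg

Calculated osmolality = 2·Na + glucose + BUN/2.8
= 2·142 + 4.3 + 15/2.8
= 284 + 4.30 + 5.36
= 293.66 mOsm/kg ≈ 293.7 mOsm/kg
Osmolar gap = measured − calculated = 318 − 293.7 = 24.3 mOsm/kg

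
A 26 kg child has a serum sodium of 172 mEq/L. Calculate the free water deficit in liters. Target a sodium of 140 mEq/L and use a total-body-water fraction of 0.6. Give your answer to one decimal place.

3.6 L

TBW = 0.6 · 26 = 15.6 L
Free water deficit = TBW · (Na/140 − 1)
= 15.6 · (172/140 − 1)
= 15.6 · 0.2286
= 3.57 L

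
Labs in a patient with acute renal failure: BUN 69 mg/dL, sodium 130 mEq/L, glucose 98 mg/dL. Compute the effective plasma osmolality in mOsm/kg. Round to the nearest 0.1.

265.4 mOsm/kg

Effective osmolality excludes urea (freely permeant across cell membranes):
2·Na + glucose/18
= 2·130 + 98/18
= 260 + 5.44
= 265.44 mOsm/kg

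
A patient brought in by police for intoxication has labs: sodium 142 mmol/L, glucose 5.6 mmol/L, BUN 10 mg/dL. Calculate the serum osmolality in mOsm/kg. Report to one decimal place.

293.2 mOsm/kg

Calculated osmolality = 2·Na + glucose + BUN/2.8
= 2·142 + 5.6 + 10/2.8
= 284 + 5.60 + 3.57
= 293.17 mOsm/kg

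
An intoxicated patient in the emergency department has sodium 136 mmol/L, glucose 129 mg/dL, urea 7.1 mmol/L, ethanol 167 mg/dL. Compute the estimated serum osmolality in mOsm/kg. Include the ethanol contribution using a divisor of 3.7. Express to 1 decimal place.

331.4 mOsm/kg

Calculated osmolality = 2·Na + glucose/18 + urea + ethanol/3.7
= 2·136 + 129/18 + 7.1 + 167/3.7
= 272 + 7.17 + 7.10 + 45.14
= 331.41 mOsm/kg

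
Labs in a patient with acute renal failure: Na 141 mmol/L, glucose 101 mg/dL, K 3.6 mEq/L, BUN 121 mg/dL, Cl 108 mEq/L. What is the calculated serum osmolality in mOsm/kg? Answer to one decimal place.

Calculated osmolality = 2·Na + glucose/18 + BUN/2.8
= 2·141 + 101/18 + 121/2.8
= 282 + 5.61 + 43.21
= 330.82 mOsm/kg

330.8 mOsm/kg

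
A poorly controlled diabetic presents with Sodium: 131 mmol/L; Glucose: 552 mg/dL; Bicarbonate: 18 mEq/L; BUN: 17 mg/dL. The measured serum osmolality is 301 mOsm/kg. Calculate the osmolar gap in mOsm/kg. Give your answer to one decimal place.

Calculated osmolality = 2·Na + glucose/18 + BUN/2.8
= 2·131 + 552/18 + 17/2.8
= 262 + 30.67 + 6.07
= 298.74 mOsm/kg ≈ 298.7 mOsm/kg
Osmolar gap = measured − calculated = 301 − 298.7 = 2.3 mOsm/kg

2.3 mOsm/kg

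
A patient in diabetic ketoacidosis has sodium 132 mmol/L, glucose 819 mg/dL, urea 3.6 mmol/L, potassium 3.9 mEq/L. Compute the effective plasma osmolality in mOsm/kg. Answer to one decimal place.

Effective osmolality excludes urea (freely permeant across cell membranes):
2·Na + glucose/18
= 2·132 + 819/18
= 264 + 45.5
= 309.5 mOsm/kg

309.5 mOsm/kg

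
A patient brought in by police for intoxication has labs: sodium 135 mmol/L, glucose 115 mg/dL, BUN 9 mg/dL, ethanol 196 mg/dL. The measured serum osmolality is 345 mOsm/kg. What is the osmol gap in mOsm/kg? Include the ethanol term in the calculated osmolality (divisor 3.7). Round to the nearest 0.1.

Calculated osmolality = 2·Na + glucose/18 + BUN/2.8 + ethanol/3.7
= 2·135 + 115/18 + 9/2.8 + 196/3.7
= 270 + 6.39 + 3.21 + 52.97
= 332.57 mOsm/kg ≈ 332.6 mOsm/kg
Osmolar gap = measured − calculated = 345 − 332.6 = 12.4 mOsm/kg

12.4 mOsm/kg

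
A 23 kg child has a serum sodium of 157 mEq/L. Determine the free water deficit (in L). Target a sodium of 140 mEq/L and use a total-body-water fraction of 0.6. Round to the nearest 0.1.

1.7 L

TBW = 0.6 · 23 = 13.8 L
Free water deficit = TBW · (Na/140 − 1)
= 13.8 · (157/140 − 1)
= 13.8 · 0.1214
= 1.68 L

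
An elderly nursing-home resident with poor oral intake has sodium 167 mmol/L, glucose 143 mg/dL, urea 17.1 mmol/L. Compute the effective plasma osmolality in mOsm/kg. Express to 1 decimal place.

Effective osmolality excludes urea (freely permeant across cell membranes):
2·Na + glucose/18
= 2·167 + 143/18
= 334 + 7.94
= 341.94 mOsm/kg

341.9 mOsm/kg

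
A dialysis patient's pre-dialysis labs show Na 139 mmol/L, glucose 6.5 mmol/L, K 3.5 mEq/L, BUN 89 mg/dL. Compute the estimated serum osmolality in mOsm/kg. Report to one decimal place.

Calculated osmolality = 2·Na + glucose + BUN/2.8
= 2·139 + 6.5 + 89/2.8
= 278 + 6.50 + 31.79
= 316.29 mOsm/kg

316.3 mOsm/kg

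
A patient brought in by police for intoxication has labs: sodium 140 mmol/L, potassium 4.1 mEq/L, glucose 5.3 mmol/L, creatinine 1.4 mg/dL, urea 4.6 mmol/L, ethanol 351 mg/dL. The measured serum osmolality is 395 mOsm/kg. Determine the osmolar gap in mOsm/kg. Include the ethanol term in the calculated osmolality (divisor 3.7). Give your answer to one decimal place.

10.2 mOsm/kg

Calculated osmolality = 2·Na + glucose + urea + ethanol/3.7
= 2·140 + 5.3 + 4.6 + 351/3.7
= 280 + 5.30 + 4.60 + 94.86
= 384.76 mOsm/kg ≈ 384.8 mOsm/kg
Osmolar gap = measured − calculated = 395 − 384.8 = 10.2 mOsm/kg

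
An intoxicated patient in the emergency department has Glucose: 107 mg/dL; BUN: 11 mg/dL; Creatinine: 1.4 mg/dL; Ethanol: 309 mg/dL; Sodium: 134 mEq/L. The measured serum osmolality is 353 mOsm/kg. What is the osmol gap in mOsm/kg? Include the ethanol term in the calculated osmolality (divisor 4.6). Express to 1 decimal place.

8.0 mOsm/kg

Calculated osmolality = 2·Na + glucose/18 + BUN/2.8 + ethanol/4.6
= 2·134 + 107/18 + 11/2.8 + 309/4.6
= 268 + 5.94 + 3.93 + 67.17
= 345.04 mOsm/kg ≈ 345.0 mOsm/kg
Osmolar gap = measured − calculated = 353 − 345.0 = 8.0 mOsm/kg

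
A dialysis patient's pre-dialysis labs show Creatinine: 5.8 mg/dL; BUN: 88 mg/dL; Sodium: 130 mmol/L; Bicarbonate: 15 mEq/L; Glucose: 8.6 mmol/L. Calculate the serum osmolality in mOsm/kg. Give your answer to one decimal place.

Calculated osmolality = 2·Na + glucose + BUN/2.8
= 2·130 + 8.6 + 88/2.8
= 260 + 8.60 + 31.43
= 300.03 mOsm/kg

300.0 mOsm/kg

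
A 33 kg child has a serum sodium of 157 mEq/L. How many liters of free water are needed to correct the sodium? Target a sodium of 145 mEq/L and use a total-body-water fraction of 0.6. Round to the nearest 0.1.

1.6 L

TBW = 0.6 · 33 = 19.8 L
Free water deficit = TBW · (Na/145 − 1)
= 19.8 · (157/145 − 1)
= 19.8 · 0.0828
= 1.64 L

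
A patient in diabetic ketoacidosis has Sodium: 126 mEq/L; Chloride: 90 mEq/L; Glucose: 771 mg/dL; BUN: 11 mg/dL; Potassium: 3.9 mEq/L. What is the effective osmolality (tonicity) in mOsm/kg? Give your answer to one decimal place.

Effective osmolality excludes urea (freely permeant across cell membranes):
2·Na + glucose/18
= 2·126 + 771/18
= 252 + 42.83
= 294.83 mOsm/kg

294.8 mOsm/kg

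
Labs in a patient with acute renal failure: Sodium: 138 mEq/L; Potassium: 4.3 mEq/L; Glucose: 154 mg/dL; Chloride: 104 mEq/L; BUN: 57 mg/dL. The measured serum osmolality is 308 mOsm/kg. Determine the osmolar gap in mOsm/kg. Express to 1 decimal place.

3.1 mOsm/kg

Calculated osmolality = 2·Na + glucose/18 + BUN/2.8
= 2·138 + 154/18 + 57/2.8
= 276 + 8.56 + 20.36
= 304.92 mOsm/kg ≈ 304.9 mOsm/kg
Osmolar gap = measured − calculated = 308 − 304.9 = 3.1 mOsm/kg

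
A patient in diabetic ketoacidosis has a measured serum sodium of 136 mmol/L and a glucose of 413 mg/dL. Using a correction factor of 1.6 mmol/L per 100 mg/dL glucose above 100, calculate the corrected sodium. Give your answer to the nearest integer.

141 mmol/L

Corrected Na = measured Na + 1.6 · (glucose − 100)/100
= 136 + 1.6 · (413 − 100)/100
= 136 + 5
= 141 mmol/L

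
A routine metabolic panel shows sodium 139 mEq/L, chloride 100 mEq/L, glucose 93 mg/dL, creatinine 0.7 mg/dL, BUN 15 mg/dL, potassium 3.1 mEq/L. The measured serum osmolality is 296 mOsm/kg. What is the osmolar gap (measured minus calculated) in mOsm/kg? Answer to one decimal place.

Calculated osmolality = 2·Na + glucose/18 + BUN/2.8
= 2·139 + 93/18 + 15/2.8
= 278 + 5.17 + 5.36
= 288.53 mOsm/kg ≈ 288.5 mOsm/kg
Osmolar gap = measured − calculated = 296 − 288.5 = 7.5 mOsm/kg

7.5 mOsm/kg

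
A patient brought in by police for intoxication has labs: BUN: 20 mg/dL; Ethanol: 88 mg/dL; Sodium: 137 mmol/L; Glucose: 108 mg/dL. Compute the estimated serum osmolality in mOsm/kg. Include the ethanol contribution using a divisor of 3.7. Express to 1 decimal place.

310.9 mOsm/kg

Calculated osmolality = 2·Na + glucose/18 + BUN/2.8 + ethanol/3.7
= 2·137 + 108/18 + 20/2.8 + 88/3.7
= 274 + 6 + 7.14 + 23.78
= 310.92 mOsm/kg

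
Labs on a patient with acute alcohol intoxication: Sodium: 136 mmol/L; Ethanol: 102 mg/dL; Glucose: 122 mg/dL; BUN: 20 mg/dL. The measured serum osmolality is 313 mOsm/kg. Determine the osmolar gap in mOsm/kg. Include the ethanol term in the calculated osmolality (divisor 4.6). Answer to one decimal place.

Calculated osmolality = 2·Na + glucose/18 + BUN/2.8 + ethanol/4.6
= 2·136 + 122/18 + 20/2.8 + 102/4.6
= 272 + 6.78 + 7.14 + 22.17
= 308.09 mOsm/kg ≈ 308.1 mOsm/kg
Osmolar gap = measured − calculated = 313 − 308.1 = 4.9 mOsm/kg

4.9 mOsm/kg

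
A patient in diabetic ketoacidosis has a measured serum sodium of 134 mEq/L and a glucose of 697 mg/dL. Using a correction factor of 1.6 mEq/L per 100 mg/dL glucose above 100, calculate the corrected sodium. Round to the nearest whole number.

Corrected Na = measured Na + 1.6 · (glucose − 100)/100
= 134 + 1.6 · (697 − 100)/100
= 134 + 9.6
= 143.6 mEq/L

144 mEq/L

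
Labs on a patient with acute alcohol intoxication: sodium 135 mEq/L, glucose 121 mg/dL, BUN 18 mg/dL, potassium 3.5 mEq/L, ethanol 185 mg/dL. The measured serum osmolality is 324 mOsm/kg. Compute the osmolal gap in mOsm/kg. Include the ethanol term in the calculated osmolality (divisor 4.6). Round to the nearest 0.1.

Calculated osmolality = 2·Na + glucose/18 + BUN/2.8 + ethanol/4.6
= 2·135 + 121/18 + 18/2.8 + 185/4.6
= 270 + 6.72 + 6.43 + 40.22
= 323.37 mOsm/kg ≈ 323.4 mOsm/kg
Osmolar gap = measured − calculated = 324 − 323.4 = 0.6 mOsm/kg

0.6 mOsm/kg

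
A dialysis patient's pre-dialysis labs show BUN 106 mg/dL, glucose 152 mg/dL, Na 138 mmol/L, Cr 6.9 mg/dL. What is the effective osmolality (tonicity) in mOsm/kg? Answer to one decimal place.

Effective osmolality excludes urea (freely permeant across cell membranes):
2·Na + glucose/18
= 2·138 + 152/18
= 276 + 8.44
= 284.44 mOsm/kg

284.4 mOsm/kg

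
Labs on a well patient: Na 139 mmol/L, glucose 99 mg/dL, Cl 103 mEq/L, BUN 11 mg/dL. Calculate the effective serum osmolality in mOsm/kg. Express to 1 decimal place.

Effective osmolality excludes urea (freely permeant across cell membranes):
2·Na + glucose/18
= 2·139 + 99/18
= 278 + 5.5
= 283.5 mOsm/kg

283.5 mOsm/kg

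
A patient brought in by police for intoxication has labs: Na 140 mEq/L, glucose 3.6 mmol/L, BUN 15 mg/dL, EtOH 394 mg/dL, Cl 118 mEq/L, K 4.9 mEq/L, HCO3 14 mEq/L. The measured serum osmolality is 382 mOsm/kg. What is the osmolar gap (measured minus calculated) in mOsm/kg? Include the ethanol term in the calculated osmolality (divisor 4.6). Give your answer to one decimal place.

7.4 mOsm/kg

Calculated osmolality = 2·Na + glucose + BUN/2.8 + ethanol/4.6
= 2·140 + 3.6 + 15/2.8 + 394/4.6
= 280 + 3.60 + 5.36 + 85.65
= 374.61 mOsm/kg ≈ 374.6 mOsm/kg
Osmolar gap = measured − calculated = 382 − 374.6 = 7.4 mOsm/kg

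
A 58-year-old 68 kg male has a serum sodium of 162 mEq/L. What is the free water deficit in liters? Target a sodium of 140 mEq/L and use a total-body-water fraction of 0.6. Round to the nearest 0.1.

TBW = 0.6 · 68 = 40.8 L
Free water deficit = TBW · (Na/140 − 1)
= 40.8 · (162/140 − 1)
= 40.8 · 0.1571
= 6.41 L

6.4 L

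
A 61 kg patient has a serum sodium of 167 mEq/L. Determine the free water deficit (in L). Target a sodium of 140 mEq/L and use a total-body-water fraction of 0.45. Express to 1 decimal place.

5.3 L

TBW = 0.45 · 61 = 27.45 L
Free water deficit = TBW · (Na/140 − 1)
= 27.45 · (167/140 − 1)
= 27.45 · 0.1929
= 5.3 L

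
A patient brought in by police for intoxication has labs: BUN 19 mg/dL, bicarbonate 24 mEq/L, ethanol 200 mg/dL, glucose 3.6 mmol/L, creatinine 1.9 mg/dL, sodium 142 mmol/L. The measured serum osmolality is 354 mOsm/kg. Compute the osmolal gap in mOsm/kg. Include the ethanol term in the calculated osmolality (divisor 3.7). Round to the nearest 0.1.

Calculated osmolality = 2·Na + glucose + BUN/2.8 + ethanol/3.7
= 2·142 + 3.6 + 19/2.8 + 200/3.7
= 284 + 3.60 + 6.79 + 54.05
= 348.44 mOsm/kg ≈ 348.4 mOsm/kg
Osmolar gap = measured − calculated = 354 − 348.4 = 5.6 mOsm/kg

5.6 mOsm/kg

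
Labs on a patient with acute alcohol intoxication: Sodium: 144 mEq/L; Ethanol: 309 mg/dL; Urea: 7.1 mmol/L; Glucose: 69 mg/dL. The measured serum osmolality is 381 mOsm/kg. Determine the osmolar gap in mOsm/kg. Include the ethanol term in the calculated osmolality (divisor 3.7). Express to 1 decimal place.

Calculated osmolality = 2·Na + glucose/18 + urea + ethanol/3.7
= 2·144 + 69/18 + 7.1 + 309/3.7
= 288 + 3.83 + 7.10 + 83.51
= 382.44 mOsm/kg ≈ 382.4 mOsm/kg
Osmolar gap = measured − calculated = 381 − 382.4 = -1.4 mOsm/kg

-1.4 mOsm/kg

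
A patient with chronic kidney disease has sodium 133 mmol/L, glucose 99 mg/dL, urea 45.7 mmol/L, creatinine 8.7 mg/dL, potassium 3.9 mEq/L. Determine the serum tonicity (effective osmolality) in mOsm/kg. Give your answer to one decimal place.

271.5 mOsm/kg

Effective osmolality excludes urea (freely permeant across cell membranes):
2·Na + glucose/18
= 2·133 + 99/18
= 266 + 5.5
= 271.5 mOsm/kg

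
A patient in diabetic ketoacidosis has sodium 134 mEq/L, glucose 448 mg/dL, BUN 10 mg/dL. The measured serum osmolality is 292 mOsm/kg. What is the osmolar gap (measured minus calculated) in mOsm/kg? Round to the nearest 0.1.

-4.5 mOsm/kg

Calculated osmolality = 2·Na + glucose/18 + BUN/2.8
= 2·134 + 448/18 + 10/2.8
= 268 + 24.89 + 3.57
= 296.46 mOsm/kg ≈ 296.5 mOsm/kg
Osmolar gap = measured − calculated = 292 − 296.5 = -4.5 mOsm/kg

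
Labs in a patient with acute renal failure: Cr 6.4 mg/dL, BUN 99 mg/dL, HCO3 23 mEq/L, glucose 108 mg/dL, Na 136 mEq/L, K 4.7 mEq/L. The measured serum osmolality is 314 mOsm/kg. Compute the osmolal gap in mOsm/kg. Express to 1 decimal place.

0.6 mOsm/kg

Calculated osmolality = 2·Na + glucose/18 + BUN/2.8
= 2·136 + 108/18 + 99/2.8
= 272 + 6 + 35.36
= 313.36 mOsm/kg ≈ 313.4 mOsm/kg
Osmolar gap = measured − calculated = 314 − 313.4 = 0.6 mOsm/kg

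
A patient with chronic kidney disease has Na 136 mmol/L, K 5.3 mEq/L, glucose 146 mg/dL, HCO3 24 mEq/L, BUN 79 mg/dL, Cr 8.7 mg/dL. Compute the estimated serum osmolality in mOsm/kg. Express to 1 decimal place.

308.3 mOsm/kg

Calculated osmolality = 2·Na + glucose/18 + BUN/2.8
= 2·136 + 146/18 + 79/2.8
= 272 + 8.11 + 28.21
= 308.32 mOsm/kg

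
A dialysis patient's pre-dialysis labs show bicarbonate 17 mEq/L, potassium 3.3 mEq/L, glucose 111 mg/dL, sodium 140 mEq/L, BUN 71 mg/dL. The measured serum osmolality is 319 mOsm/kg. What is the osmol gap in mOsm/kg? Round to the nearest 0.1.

Calculated osmolality = 2·Na + glucose/18 + BUN/2.8
= 2·140 + 111/18 + 71/2.8
= 280 + 6.17 + 25.36
= 311.53 mOsm/kg ≈ 311.5 mOsm/kg
Osmolar gap = measured − calculated = 319 − 311.5 = 7.5 mOsm/kg

7.5 mOsm/kg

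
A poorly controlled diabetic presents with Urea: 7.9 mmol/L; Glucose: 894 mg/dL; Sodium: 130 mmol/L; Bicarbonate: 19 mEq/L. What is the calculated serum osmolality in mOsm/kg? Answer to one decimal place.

317.6 mOsm/kg

Calculated osmolality = 2·Na + glucose/18 + urea
= 2·130 + 894/18 + 7.9
= 260 + 49.67 + 7.90
= 317.57 mOsm/kg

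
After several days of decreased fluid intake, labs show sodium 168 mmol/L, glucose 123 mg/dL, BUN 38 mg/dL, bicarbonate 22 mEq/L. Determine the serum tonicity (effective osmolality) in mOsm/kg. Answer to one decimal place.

342.8 mOsm/kg

Effective osmolality excludes urea (freely permeant across cell membranes):
2·Na + glucose/18
= 2·168 + 123/18
= 336 + 6.83
= 342.83 mOsm/kg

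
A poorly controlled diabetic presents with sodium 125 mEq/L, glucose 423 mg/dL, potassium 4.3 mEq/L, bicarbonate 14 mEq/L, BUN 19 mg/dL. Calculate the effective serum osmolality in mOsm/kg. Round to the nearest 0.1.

273.5 mOsm/kg

Effective osmolality excludes urea (freely permeant across cell membranes):
2·Na + glucose/18
= 2·125 + 423/18
= 250 + 23.5
= 273.5 mOsm/kg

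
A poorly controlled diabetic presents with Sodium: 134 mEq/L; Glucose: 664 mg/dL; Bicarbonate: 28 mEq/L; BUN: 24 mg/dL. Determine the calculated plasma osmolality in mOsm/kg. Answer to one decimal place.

Calculated osmolality = 2·Na + glucose/18 + BUN/2.8
= 2·134 + 664/18 + 24/2.8
= 268 + 36.89 + 8.57
= 313.46 mOsm/kg

313.5 mOsm/kg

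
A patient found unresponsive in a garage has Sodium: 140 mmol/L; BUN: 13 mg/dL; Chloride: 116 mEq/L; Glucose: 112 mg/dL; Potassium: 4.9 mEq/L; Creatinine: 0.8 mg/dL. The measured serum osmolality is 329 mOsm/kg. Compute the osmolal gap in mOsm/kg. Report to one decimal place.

Calculated osmolality = 2·Na + glucose/18 + BUN/2.8
= 2·140 + 112/18 + 13/2.8
= 280 + 6.22 + 4.64
= 290.86 mOsm/kg ≈ 290.9 mOsm/kg
Osmolar gap = measured − calculated = 329 − 290.9 = 38.1 mOsm/kg

38.1 mOsm/kg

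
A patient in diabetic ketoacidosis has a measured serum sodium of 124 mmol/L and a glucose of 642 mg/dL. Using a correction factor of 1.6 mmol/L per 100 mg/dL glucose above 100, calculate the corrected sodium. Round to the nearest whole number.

133 mmol/L

Corrected Na = measured Na + 1.6 · (glucose − 100)/100
= 124 + 1.6 · (642 − 100)/100
= 124 + 8.7
= 132.7 mmol/L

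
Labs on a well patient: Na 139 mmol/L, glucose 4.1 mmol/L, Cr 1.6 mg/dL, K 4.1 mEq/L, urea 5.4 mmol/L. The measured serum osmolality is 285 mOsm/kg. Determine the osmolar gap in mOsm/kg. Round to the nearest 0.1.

-2.5 mOsm/kg

Calculated osmolality = 2·Na + glucose + urea
= 2·139 + 4.1 + 5.4
= 278 + 4.10 + 5.40
= 287.5 mOsm/kg ≈ 287.5 mOsm/kg
Osmolar gap = measured − calculated = 285 − 287.5 = -2.5 mOsm/kg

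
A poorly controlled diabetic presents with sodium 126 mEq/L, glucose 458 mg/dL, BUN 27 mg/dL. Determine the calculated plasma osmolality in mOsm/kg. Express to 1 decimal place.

Calculated osmolality = 2·Na + glucose/18 + BUN/2.8
= 2·126 + 458/18 + 27/2.8
= 252 + 25.44 + 9.64
= 287.08 mOsm/kg

287.1 mOsm/kg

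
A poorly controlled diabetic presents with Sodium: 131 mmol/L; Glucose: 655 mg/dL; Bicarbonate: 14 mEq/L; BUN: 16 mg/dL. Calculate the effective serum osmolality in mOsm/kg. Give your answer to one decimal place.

Effective osmolality excludes urea (freely permeant across cell membranes):
2·Na + glucose/18
= 2·131 + 655/18
= 262 + 36.39
= 298.39 mOsm/kg

298.4 mOsm/kg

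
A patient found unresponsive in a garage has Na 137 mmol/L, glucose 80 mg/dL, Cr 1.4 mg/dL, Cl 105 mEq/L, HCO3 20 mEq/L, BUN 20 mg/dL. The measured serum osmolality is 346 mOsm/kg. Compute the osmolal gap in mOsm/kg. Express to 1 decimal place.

60.4 mOsm/kg

Calculated osmolality = 2·Na + glucose/18 + BUN/2.8
= 2·137 + 80/18 + 20/2.8
= 274 + 4.44 + 7.14
= 285.58 mOsm/kg ≈ 285.6 mOsm/kg
Osmolar gap = measured − calculated = 346 − 285.6 = 60.4 mOsm/kg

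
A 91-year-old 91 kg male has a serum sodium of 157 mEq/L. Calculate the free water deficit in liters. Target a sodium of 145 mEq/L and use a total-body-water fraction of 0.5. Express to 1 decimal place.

3.8 L

TBW = 0.5 · 91 = 45.5 L
Free water deficit = TBW · (Na/145 − 1)
= 45.5 · (157/145 − 1)
= 45.5 · 0.0828
= 3.77 L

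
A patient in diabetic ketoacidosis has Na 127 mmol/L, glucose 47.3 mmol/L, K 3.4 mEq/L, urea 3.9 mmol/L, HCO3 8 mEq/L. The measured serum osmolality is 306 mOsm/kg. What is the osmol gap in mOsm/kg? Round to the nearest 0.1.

0.8 mOsm/kg

Calculated osmolality = 2·Na + glucose + urea
= 2·127 + 47.3 + 3.9
= 254 + 47.30 + 3.90
= 305.2 mOsm/kg ≈ 305.2 mOsm/kg
Osmolar gap = measured − calculated = 306 − 305.2 = 0.8 mOsm/kg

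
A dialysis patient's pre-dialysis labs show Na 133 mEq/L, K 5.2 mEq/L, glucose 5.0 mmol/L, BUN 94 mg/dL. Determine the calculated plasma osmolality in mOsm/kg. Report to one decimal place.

304.6 mOsm/kg

Calculated osmolality = 2·Na + glucose + BUN/2.8
= 2·133 + 5 + 94/2.8
= 266 + 5 + 33.57
= 304.57 mOsm/kg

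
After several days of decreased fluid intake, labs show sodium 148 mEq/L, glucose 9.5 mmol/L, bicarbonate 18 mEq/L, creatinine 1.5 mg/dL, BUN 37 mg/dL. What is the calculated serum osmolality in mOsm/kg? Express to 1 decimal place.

Calculated osmolality = 2·Na + glucose + BUN/2.8
= 2·148 + 9.5 + 37/2.8
= 296 + 9.50 + 13.21
= 318.71 mOsm/kg

318.7 mOsm/kg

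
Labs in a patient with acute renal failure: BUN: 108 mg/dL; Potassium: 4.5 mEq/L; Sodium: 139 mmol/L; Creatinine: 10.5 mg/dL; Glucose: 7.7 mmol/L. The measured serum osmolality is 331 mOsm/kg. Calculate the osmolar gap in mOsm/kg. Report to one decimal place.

Calculated osmolality = 2·Na + glucose + BUN/2.8
= 2·139 + 7.7 + 108/2.8
= 278 + 7.70 + 38.57
= 324.27 mOsm/kg ≈ 324.3 mOsm/kg
Osmolar gap = measured − calculated = 331 − 324.3 = 6.7 mOsm/kg

6.7 mOsm/kg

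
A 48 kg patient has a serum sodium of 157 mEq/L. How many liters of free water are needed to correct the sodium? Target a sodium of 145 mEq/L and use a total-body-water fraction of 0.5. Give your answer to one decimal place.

TBW = 0.5 · 48 = 24 L
Free water deficit = TBW · (Na/145 − 1)
= 24 · (157/145 − 1)
= 24 · 0.0828
= 1.99 L

2.0 L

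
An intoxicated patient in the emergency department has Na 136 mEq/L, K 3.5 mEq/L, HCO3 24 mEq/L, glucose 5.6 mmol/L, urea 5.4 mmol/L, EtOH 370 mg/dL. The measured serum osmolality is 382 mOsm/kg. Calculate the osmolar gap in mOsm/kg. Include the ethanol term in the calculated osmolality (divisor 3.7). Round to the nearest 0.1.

-1.0 mOsm/kg

Calculated osmolality = 2·Na + glucose + urea + ethanol/3.7
= 2·136 + 5.6 + 5.4 + 370/3.7
= 272 + 5.60 + 5.40 + 100
= 383 mOsm/kg ≈ 383.0 mOsm/kg
Osmolar gap = measured − calculated = 382 − 383.0 = -1.0 mOsm/kg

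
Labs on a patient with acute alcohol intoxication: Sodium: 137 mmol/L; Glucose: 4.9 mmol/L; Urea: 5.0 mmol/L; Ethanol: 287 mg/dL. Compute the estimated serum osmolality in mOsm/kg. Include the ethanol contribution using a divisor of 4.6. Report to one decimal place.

346.3 mOsm/kg

Calculated osmolality = 2·Na + glucose + urea + ethanol/4.6
= 2·137 + 4.9 + 5 + 287/4.6
= 274 + 4.90 + 5 + 62.39
= 346.29 mOsm/kg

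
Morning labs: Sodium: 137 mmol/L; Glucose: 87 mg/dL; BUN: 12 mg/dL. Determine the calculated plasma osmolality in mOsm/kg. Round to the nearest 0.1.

Calculated osmolality = 2·Na + glucose/18 + BUN/2.8
= 2·137 + 87/18 + 12/2.8
= 274 + 4.83 + 4.29
= 283.12 mOsm/kg

283.1 mOsm/kg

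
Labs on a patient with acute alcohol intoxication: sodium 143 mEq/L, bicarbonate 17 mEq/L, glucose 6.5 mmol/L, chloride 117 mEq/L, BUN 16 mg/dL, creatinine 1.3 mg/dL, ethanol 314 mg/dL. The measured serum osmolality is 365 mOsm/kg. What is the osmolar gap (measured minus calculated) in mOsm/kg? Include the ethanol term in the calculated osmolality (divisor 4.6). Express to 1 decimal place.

-1.5 mOsm/kg

Calculated osmolality = 2·Na + glucose + BUN/2.8 + ethanol/4.6
= 2·143 + 6.5 + 16/2.8 + 314/4.6
= 286 + 6.50 + 5.71 + 68.26
= 366.47 mOsm/kg ≈ 366.5 mOsm/kg
Osmolar gap = measured − calculated = 365 − 366.5 = -1.5 mOsm/kg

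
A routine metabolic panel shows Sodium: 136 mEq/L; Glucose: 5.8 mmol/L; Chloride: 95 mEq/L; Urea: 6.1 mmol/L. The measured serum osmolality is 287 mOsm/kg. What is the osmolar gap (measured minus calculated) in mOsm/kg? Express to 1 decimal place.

Calculated osmolality = 2·Na + glucose + urea
= 2·136 + 5.8 + 6.1
= 272 + 5.80 + 6.10
= 283.9 mOsm/kg ≈ 283.9 mOsm/kg
Osmolar gap = measured − calculated = 287 − 283.9 = 3.1 mOsm/kg

3.1 mOsm/kg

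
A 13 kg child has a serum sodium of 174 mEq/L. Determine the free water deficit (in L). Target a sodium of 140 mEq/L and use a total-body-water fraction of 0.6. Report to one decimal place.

1.9 L

TBW = 0.6 · 13 = 7.8 L
Free water deficit = TBW · (Na/140 − 1)
= 7.8 · (174/140 − 1)
= 7.8 · 0.2429
= 1.89 L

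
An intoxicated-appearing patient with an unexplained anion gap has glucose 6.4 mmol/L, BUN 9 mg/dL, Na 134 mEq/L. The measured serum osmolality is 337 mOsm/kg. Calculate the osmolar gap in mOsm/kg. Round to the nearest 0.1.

Calculated osmolality = 2·Na + glucose + BUN/2.8
= 2·134 + 6.4 + 9/2.8
= 268 + 6.40 + 3.21
= 277.61 mOsm/kg ≈ 277.6 mOsm/kg
Osmolar gap = measured − calculated = 337 − 277.6 = 59.4 mOsm/kg

59.4 mOsm/kg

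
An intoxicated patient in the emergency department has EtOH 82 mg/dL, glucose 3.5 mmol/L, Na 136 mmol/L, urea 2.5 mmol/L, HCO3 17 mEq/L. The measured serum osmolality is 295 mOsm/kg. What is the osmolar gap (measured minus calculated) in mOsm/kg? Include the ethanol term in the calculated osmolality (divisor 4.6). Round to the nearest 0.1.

Calculated osmolality = 2·Na + glucose + urea + ethanol/4.6
= 2·136 + 3.5 + 2.5 + 82/4.6
= 272 + 3.50 + 2.50 + 17.83
= 295.83 mOsm/kg ≈ 295.8 mOsm/kg
Osmolar gap = measured − calculated = 295 − 295.8 = -0.8 mOsm/kg

-0.8 mOsm/kg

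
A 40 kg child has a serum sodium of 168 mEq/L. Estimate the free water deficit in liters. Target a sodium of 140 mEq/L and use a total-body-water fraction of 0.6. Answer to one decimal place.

4.8 L

TBW = 0.6 · 40 = 24 L
Free water deficit = TBW · (Na/140 − 1)
= 24 · (168/140 − 1)
= 24 · 0.2
= 4.8 L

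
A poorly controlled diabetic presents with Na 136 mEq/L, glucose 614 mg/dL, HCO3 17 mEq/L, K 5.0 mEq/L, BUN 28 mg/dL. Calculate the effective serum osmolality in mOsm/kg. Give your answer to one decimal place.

Effective osmolality excludes urea (freely permeant across cell membranes):
2·Na + glucose/18
= 2·136 + 614/18
= 272 + 34.11
= 306.11 mOsm/kg

306.1 mOsm/kg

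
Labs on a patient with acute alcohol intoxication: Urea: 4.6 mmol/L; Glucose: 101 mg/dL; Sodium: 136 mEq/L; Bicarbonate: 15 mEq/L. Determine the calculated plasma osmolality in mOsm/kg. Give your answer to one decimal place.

Calculated osmolality = 2·Na + glucose/18 + urea
= 2·136 + 101/18 + 4.6
= 272 + 5.61 + 4.60
= 282.21 mOsm/kg

282.2 mOsm/kg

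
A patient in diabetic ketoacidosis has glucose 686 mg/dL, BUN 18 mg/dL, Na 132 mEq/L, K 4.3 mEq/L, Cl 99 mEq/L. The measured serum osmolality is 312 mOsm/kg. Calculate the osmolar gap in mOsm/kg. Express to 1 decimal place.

3.5 mOsm/kg

Calculated osmolality = 2·Na + glucose/18 + BUN/2.8
= 2·132 + 686/18 + 18/2.8
= 264 + 38.11 + 6.43
= 308.54 mOsm/kg ≈ 308.5 mOsm/kg
Osmolar gap = measured − calculated = 312 − 308.5 = 3.5 mOsm/kg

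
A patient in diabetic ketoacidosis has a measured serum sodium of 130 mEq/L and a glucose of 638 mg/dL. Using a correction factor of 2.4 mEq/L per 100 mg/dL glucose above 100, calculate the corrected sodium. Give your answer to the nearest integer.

143 mEq/L

Corrected Na = measured Na + 2.4 · (glucose − 100)/100
= 130 + 2.4 · (638 − 100)/100
= 130 + 12.9
= 142.9 mEq/L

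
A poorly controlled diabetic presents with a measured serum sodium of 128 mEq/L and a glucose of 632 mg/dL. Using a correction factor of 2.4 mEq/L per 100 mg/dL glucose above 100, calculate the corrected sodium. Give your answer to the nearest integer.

141 mEq/L

Corrected Na = measured Na + 2.4 · (glucose − 100)/100
= 128 + 2.4 · (632 − 100)/100
= 128 + 12.8
= 140.8 mEq/L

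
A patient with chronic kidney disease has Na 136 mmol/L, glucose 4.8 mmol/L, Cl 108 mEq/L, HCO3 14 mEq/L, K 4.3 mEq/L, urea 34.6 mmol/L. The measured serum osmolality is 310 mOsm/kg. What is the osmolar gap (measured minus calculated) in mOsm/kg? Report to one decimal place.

Calculated osmolality = 2·Na + glucose + urea
= 2·136 + 4.8 + 34.6
= 272 + 4.80 + 34.60
= 311.4 mOsm/kg ≈ 311.4 mOsm/kg
Osmolar gap = measured − calculated = 310 − 311.4 = -1.4 mOsm/kg

-1.4 mOsm/kg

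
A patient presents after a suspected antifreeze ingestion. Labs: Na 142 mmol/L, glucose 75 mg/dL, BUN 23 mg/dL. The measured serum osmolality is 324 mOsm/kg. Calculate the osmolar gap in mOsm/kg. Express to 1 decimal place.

Calculated osmolality = 2·Na + glucose/18 + BUN/2.8
= 2·142 + 75/18 + 23/2.8
= 284 + 4.17 + 8.21
= 296.38 mOsm/kg ≈ 296.4 mOsm/kg
Osmolar gap = measured − calculated = 324 − 296.4 = 27.6 mOsm/kg

27.6 mOsm/kg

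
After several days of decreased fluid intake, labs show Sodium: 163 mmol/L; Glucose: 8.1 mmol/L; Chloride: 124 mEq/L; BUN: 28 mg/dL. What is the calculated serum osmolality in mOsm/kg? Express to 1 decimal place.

Calculated osmolality = 2·Na + glucose + BUN/2.8
= 2·163 + 8.1 + 28/2.8
= 326 + 8.10 + 10
= 344.1 mOsm/kg

344.1 mOsm/kg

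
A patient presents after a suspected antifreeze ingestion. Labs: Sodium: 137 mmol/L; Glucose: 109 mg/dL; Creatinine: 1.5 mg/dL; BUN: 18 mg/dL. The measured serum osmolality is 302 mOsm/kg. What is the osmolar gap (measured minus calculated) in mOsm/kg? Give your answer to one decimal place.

15.5 mOsm/kg

Calculated osmolality = 2·Na + glucose/18 + BUN/2.8
= 2·137 + 109/18 + 18/2.8
= 274 + 6.06 + 6.43
= 286.49 mOsm/kg ≈ 286.5 mOsm/kg
Osmolar gap = measured − calculated = 302 − 286.5 = 15.5 mOsm/kg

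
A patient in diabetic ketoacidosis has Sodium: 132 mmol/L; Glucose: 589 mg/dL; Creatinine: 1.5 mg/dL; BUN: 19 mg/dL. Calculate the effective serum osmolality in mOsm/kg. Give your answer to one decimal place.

296.7 mOsm/kg

Effective osmolality excludes urea (freely permeant across cell membranes):
2·Na + glucose/18
= 2·132 + 589/18
= 264 + 32.72
= 296.72 mOsm/kg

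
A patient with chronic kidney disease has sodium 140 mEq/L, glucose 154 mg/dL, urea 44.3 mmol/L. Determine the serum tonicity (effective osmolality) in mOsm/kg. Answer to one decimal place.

288.6 mOsm/kg

Effective osmolality excludes urea (freely permeant across cell membranes):
2·Na + glucose/18
= 2·140 + 154/18
= 280 + 8.56
= 288.56 mOsm/kg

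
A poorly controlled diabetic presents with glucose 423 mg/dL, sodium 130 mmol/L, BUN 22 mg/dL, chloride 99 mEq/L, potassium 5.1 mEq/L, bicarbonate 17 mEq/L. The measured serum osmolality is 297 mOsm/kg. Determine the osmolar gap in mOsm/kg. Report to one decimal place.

Calculated osmolality = 2·Na + glucose/18 + BUN/2.8
= 2·130 + 423/18 + 22/2.8
= 260 + 23.50 + 7.86
= 291.36 mOsm/kg ≈ 291.4 mOsm/kg
Osmolar gap = measured − calculated = 297 − 291.4 = 5.6 mOsm/kg

5.6 mOsm/kg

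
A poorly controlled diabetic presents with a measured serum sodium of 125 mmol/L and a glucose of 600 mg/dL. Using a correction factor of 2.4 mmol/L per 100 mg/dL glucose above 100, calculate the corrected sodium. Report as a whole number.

Corrected Na = measured Na + 2.4 · (glucose − 100)/100
= 125 + 2.4 · (600 − 100)/100
= 125 + 12
= 137 mmol/L

137 mmol/L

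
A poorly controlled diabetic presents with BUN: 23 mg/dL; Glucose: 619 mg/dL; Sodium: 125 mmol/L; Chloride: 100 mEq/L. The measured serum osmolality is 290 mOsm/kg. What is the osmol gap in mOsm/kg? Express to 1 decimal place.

Calculated osmolality = 2·Na + glucose/18 + BUN/2.8
= 2·125 + 619/18 + 23/2.8
= 250 + 34.39 + 8.21
= 292.6 mOsm/kg ≈ 292.6 mOsm/kg
Osmolar gap = measured − calculated = 290 − 292.6 = -2.6 mOsm/kg

-2.6 mOsm/kg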